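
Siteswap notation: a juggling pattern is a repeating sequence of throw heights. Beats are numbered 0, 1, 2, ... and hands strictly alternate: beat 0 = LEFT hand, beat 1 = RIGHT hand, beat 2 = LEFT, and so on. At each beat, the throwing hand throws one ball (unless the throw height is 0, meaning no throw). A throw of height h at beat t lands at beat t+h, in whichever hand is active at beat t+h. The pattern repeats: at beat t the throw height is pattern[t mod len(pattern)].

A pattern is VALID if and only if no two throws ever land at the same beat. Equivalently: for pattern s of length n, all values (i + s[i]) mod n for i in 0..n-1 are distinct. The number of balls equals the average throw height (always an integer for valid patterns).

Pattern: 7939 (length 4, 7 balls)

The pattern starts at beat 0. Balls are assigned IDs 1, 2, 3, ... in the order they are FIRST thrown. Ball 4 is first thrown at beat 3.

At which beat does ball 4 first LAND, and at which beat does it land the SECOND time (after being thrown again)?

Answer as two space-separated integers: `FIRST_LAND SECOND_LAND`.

Beat 0 (L): throw ball1 h=7 -> lands@7:R; in-air after throw: [b1@7:R]
Beat 1 (R): throw ball2 h=9 -> lands@10:L; in-air after throw: [b1@7:R b2@10:L]
Beat 2 (L): throw ball3 h=3 -> lands@5:R; in-air after throw: [b3@5:R b1@7:R b2@10:L]
Beat 3 (R): throw ball4 h=9 -> lands@12:L; in-air after throw: [b3@5:R b1@7:R b2@10:L b4@12:L]
Beat 4 (L): throw ball5 h=7 -> lands@11:R; in-air after throw: [b3@5:R b1@7:R b2@10:L b5@11:R b4@12:L]
Beat 5 (R): throw ball3 h=9 -> lands@14:L; in-air after throw: [b1@7:R b2@10:L b5@11:R b4@12:L b3@14:L]
Beat 6 (L): throw ball6 h=3 -> lands@9:R; in-air after throw: [b1@7:R b6@9:R b2@10:L b5@11:R b4@12:L b3@14:L]
Beat 7 (R): throw ball1 h=9 -> lands@16:L; in-air after throw: [b6@9:R b2@10:L b5@11:R b4@12:L b3@14:L b1@16:L]
Beat 8 (L): throw ball7 h=7 -> lands@15:R; in-air after throw: [b6@9:R b2@10:L b5@11:R b4@12:L b3@14:L b7@15:R b1@16:L]
Beat 9 (R): throw ball6 h=9 -> lands@18:L; in-air after throw: [b2@10:L b5@11:R b4@12:L b3@14:L b7@15:R b1@16:L b6@18:L]
Beat 10 (L): throw ball2 h=3 -> lands@13:R; in-air after throw: [b5@11:R b4@12:L b2@13:R b3@14:L b7@15:R b1@16:L b6@18:L]
Beat 11 (R): throw ball5 h=9 -> lands@20:L; in-air after throw: [b4@12:L b2@13:R b3@14:L b7@15:R b1@16:L b6@18:L b5@20:L]
Beat 12 (L): throw ball4 h=7 -> lands@19:R; in-air after throw: [b2@13:R b3@14:L b7@15:R b1@16:L b6@18:L b4@19:R b5@20:L]
Beat 13 (R): throw ball2 h=9 -> lands@22:L; in-air after throw: [b3@14:L b7@15:R b1@16:L b6@18:L b4@19:R b5@20:L b2@22:L]
Beat 14 (L): throw ball3 h=3 -> lands@17:R; in-air after throw: [b7@15:R b1@16:L b3@17:R b6@18:L b4@19:R b5@20:L b2@22:L]
Beat 15 (R): throw ball7 h=9 -> lands@24:L; in-air after throw: [b1@16:L b3@17:R b6@18:L b4@19:R b5@20:L b2@22:L b7@24:L]
Beat 16 (L): throw ball1 h=7 -> lands@23:R; in-air after throw: [b3@17:R b6@18:L b4@19:R b5@20:L b2@22:L b1@23:R b7@24:L]
Ball 4: thrown@3 h=9 -> first land @12; rethrown@12 h=7 -> second land @19

Answer: 12 19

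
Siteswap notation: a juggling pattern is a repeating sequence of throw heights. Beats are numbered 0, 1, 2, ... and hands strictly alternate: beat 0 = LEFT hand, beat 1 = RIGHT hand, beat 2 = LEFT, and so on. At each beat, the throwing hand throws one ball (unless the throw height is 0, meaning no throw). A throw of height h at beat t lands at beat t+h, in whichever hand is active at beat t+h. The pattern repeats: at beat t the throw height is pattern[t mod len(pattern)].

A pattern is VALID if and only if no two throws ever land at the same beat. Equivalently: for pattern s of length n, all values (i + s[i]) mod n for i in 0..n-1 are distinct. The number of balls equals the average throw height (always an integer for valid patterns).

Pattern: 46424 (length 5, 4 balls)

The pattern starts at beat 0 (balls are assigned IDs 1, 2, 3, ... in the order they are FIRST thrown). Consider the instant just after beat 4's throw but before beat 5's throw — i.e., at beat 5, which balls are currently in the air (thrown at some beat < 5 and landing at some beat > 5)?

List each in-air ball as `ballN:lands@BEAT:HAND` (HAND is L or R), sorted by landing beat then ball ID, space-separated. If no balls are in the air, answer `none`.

Answer: ball3:lands@6:L ball2:lands@7:R ball1:lands@8:L

Derivation:
Beat 0 (L): throw ball1 h=4 -> lands@4:L; in-air after throw: [b1@4:L]
Beat 1 (R): throw ball2 h=6 -> lands@7:R; in-air after throw: [b1@4:L b2@7:R]
Beat 2 (L): throw ball3 h=4 -> lands@6:L; in-air after throw: [b1@4:L b3@6:L b2@7:R]
Beat 3 (R): throw ball4 h=2 -> lands@5:R; in-air after throw: [b1@4:L b4@5:R b3@6:L b2@7:R]
Beat 4 (L): throw ball1 h=4 -> lands@8:L; in-air after throw: [b4@5:R b3@6:L b2@7:R b1@8:L]
Beat 5 (R): throw ball4 h=4 -> lands@9:R; in-air after throw: [b3@6:L b2@7:R b1@8:L b4@9:R]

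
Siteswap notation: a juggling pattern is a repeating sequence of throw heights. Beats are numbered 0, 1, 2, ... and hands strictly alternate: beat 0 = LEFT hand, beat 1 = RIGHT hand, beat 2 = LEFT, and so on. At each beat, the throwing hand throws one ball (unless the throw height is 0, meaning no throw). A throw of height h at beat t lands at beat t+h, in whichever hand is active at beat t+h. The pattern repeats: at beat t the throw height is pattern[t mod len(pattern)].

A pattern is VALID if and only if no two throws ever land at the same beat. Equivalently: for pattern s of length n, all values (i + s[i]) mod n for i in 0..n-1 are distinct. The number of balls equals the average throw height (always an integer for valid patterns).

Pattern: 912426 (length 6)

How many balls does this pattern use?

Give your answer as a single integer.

Answer: 4

Derivation:
Pattern = [9, 1, 2, 4, 2, 6], length n = 6
  position 0: throw height = 9, running sum = 9
  position 1: throw height = 1, running sum = 10
  position 2: throw height = 2, running sum = 12
  position 3: throw height = 4, running sum = 16
  position 4: throw height = 2, running sum = 18
  position 5: throw height = 6, running sum = 24
Total sum = 24; balls = sum / n = 24 / 6 = 4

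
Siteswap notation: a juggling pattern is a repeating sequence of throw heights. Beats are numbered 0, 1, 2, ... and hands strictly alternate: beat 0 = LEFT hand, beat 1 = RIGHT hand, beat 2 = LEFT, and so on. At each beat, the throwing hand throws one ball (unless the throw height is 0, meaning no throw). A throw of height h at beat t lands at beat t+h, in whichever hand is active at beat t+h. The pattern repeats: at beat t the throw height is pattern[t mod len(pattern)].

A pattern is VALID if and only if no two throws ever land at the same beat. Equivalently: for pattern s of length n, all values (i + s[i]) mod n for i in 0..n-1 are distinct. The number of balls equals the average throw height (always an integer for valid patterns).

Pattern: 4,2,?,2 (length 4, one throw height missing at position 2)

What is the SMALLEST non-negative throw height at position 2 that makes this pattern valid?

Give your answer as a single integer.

Answer: 0

Derivation:
i=0: (0 + 4) mod 4 = 0
i=1: (1 + 2) mod 4 = 3
i=2: s[i]=? (unknown)
i=3: (3 + 2) mod 4 = 1
Known residues: [0, 1, 3]; need a permutation of 0..3, so missing residue r = 2
Need (2 + s) mod 4 = 2; smallest s = (2 - 2) mod 4 = 0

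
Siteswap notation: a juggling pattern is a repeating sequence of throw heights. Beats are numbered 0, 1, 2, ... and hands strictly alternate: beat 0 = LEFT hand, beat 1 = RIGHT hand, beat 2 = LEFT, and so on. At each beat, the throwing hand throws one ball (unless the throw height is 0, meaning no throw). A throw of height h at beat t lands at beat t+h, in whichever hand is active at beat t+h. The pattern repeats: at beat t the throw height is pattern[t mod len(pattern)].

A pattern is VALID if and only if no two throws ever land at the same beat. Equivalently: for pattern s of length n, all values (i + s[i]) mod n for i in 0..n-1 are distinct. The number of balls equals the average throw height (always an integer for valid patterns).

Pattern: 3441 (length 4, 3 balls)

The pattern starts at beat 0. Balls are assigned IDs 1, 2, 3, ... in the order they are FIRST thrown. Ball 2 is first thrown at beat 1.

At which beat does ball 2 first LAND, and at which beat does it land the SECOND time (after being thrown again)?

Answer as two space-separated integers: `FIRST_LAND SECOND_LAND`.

Beat 0 (L): throw ball1 h=3 -> lands@3:R; in-air after throw: [b1@3:R]
Beat 1 (R): throw ball2 h=4 -> lands@5:R; in-air after throw: [b1@3:R b2@5:R]
Beat 2 (L): throw ball3 h=4 -> lands@6:L; in-air after throw: [b1@3:R b2@5:R b3@6:L]
Beat 3 (R): throw ball1 h=1 -> lands@4:L; in-air after throw: [b1@4:L b2@5:R b3@6:L]
Beat 4 (L): throw ball1 h=3 -> lands@7:R; in-air after throw: [b2@5:R b3@6:L b1@7:R]
Beat 5 (R): throw ball2 h=4 -> lands@9:R; in-air after throw: [b3@6:L b1@7:R b2@9:R]
Beat 6 (L): throw ball3 h=4 -> lands@10:L; in-air after throw: [b1@7:R b2@9:R b3@10:L]
Beat 7 (R): throw ball1 h=1 -> lands@8:L; in-air after throw: [b1@8:L b2@9:R b3@10:L]
Beat 8 (L): throw ball1 h=3 -> lands@11:R; in-air after throw: [b2@9:R b3@10:L b1@11:R]
Beat 9 (R): throw ball2 h=4 -> lands@13:R; in-air after throw: [b3@10:L b1@11:R b2@13:R]
Ball 2: thrown@1 h=4 -> first land @5; rethrown@5 h=4 -> second land @9

Answer: 5 9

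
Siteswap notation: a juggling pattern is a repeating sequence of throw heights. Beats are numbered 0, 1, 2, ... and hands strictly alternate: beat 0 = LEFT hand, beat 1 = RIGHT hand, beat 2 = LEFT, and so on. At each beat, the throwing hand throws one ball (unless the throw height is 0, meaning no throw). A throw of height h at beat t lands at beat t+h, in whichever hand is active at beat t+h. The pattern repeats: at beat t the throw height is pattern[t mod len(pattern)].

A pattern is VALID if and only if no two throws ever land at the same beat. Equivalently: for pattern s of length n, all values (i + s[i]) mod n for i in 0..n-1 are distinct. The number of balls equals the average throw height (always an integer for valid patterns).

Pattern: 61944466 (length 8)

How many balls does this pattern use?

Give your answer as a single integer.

Pattern = [6, 1, 9, 4, 4, 4, 6, 6], length n = 8
  position 0: throw height = 6, running sum = 6
  position 1: throw height = 1, running sum = 7
  position 2: throw height = 9, running sum = 16
  position 3: throw height = 4, running sum = 20
  position 4: throw height = 4, running sum = 24
  position 5: throw height = 4, running sum = 28
  position 6: throw height = 6, running sum = 34
  position 7: throw height = 6, running sum = 40
Total sum = 40; balls = sum / n = 40 / 8 = 5

Answer: 5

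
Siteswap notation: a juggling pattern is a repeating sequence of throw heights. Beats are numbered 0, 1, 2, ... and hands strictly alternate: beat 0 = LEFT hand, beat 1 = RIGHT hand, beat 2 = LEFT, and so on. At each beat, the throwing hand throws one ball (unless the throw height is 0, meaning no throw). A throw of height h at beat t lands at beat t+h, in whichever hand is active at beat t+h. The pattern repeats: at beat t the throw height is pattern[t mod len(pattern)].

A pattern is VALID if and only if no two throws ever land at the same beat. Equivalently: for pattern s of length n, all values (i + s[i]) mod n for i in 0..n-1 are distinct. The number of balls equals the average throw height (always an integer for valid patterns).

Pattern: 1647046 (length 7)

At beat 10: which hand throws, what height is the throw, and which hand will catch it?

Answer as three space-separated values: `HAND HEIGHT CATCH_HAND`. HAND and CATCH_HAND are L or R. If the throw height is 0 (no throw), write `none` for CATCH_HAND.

Beat 10: 10 mod 2 = 0, so hand = L
Throw height = pattern[10 mod 7] = pattern[3] = 7
Lands at beat 10+7=17, 17 mod 2 = 1, so catch hand = R

Answer: L 7 R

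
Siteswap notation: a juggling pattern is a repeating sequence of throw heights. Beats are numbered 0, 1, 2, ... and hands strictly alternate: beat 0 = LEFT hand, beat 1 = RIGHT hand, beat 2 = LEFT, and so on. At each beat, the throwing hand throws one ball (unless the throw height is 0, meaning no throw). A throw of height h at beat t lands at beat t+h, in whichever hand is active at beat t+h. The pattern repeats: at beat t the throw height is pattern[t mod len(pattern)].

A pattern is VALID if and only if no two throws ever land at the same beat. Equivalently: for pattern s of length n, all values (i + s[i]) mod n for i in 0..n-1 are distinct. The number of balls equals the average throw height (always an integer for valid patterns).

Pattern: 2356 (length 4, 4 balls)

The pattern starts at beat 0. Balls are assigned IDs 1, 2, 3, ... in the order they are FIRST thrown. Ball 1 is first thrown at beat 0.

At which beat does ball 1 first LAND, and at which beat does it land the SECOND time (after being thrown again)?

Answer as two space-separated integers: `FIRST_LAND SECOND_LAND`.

Answer: 2 7

Derivation:
Beat 0 (L): throw ball1 h=2 -> lands@2:L; in-air after throw: [b1@2:L]
Beat 1 (R): throw ball2 h=3 -> lands@4:L; in-air after throw: [b1@2:L b2@4:L]
Beat 2 (L): throw ball1 h=5 -> lands@7:R; in-air after throw: [b2@4:L b1@7:R]
Beat 3 (R): throw ball3 h=6 -> lands@9:R; in-air after throw: [b2@4:L b1@7:R b3@9:R]
Beat 4 (L): throw ball2 h=2 -> lands@6:L; in-air after throw: [b2@6:L b1@7:R b3@9:R]
Beat 5 (R): throw ball4 h=3 -> lands@8:L; in-air after throw: [b2@6:L b1@7:R b4@8:L b3@9:R]
Beat 6 (L): throw ball2 h=5 -> lands@11:R; in-air after throw: [b1@7:R b4@8:L b3@9:R b2@11:R]
Beat 7 (R): throw ball1 h=6 -> lands@13:R; in-air after throw: [b4@8:L b3@9:R b2@11:R b1@13:R]
Ball 1: thrown@0 h=2 -> first land @2; rethrown@2 h=5 -> second land @7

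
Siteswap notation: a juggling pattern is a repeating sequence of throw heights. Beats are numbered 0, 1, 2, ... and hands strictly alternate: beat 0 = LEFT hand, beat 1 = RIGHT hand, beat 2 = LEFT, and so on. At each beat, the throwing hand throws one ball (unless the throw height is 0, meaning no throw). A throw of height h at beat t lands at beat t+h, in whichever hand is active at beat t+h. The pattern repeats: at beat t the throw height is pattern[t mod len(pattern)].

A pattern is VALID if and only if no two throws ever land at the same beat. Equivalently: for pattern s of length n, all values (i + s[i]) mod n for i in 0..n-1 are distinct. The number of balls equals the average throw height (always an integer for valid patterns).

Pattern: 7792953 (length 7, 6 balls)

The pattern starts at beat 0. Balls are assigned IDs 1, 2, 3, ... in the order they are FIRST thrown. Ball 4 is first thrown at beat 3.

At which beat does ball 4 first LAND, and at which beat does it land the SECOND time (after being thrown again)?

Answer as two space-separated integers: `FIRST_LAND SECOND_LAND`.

Beat 0 (L): throw ball1 h=7 -> lands@7:R; in-air after throw: [b1@7:R]
Beat 1 (R): throw ball2 h=7 -> lands@8:L; in-air after throw: [b1@7:R b2@8:L]
Beat 2 (L): throw ball3 h=9 -> lands@11:R; in-air after throw: [b1@7:R b2@8:L b3@11:R]
Beat 3 (R): throw ball4 h=2 -> lands@5:R; in-air after throw: [b4@5:R b1@7:R b2@8:L b3@11:R]
Beat 4 (L): throw ball5 h=9 -> lands@13:R; in-air after throw: [b4@5:R b1@7:R b2@8:L b3@11:R b5@13:R]
Beat 5 (R): throw ball4 h=5 -> lands@10:L; in-air after throw: [b1@7:R b2@8:L b4@10:L b3@11:R b5@13:R]
Beat 6 (L): throw ball6 h=3 -> lands@9:R; in-air after throw: [b1@7:R b2@8:L b6@9:R b4@10:L b3@11:R b5@13:R]
Beat 7 (R): throw ball1 h=7 -> lands@14:L; in-air after throw: [b2@8:L b6@9:R b4@10:L b3@11:R b5@13:R b1@14:L]
Beat 8 (L): throw ball2 h=7 -> lands@15:R; in-air after throw: [b6@9:R b4@10:L b3@11:R b5@13:R b1@14:L b2@15:R]
Beat 9 (R): throw ball6 h=9 -> lands@18:L; in-air after throw: [b4@10:L b3@11:R b5@13:R b1@14:L b2@15:R b6@18:L]
Beat 10 (L): throw ball4 h=2 -> lands@12:L; in-air after throw: [b3@11:R b4@12:L b5@13:R b1@14:L b2@15:R b6@18:L]
Ball 4: thrown@3 h=2 -> first land @5; rethrown@5 h=5 -> second land @10

Answer: 5 10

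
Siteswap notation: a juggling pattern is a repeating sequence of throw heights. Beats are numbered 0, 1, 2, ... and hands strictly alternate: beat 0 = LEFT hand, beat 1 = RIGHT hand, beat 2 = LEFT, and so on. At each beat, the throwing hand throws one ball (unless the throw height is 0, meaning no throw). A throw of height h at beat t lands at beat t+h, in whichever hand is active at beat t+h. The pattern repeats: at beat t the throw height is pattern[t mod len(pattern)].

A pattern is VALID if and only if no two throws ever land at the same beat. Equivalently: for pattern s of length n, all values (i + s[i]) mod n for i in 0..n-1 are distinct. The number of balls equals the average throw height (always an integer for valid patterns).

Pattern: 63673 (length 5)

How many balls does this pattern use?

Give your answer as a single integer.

Pattern = [6, 3, 6, 7, 3], length n = 5
  position 0: throw height = 6, running sum = 6
  position 1: throw height = 3, running sum = 9
  position 2: throw height = 6, running sum = 15
  position 3: throw height = 7, running sum = 22
  position 4: throw height = 3, running sum = 25
Total sum = 25; balls = sum / n = 25 / 5 = 5

Answer: 5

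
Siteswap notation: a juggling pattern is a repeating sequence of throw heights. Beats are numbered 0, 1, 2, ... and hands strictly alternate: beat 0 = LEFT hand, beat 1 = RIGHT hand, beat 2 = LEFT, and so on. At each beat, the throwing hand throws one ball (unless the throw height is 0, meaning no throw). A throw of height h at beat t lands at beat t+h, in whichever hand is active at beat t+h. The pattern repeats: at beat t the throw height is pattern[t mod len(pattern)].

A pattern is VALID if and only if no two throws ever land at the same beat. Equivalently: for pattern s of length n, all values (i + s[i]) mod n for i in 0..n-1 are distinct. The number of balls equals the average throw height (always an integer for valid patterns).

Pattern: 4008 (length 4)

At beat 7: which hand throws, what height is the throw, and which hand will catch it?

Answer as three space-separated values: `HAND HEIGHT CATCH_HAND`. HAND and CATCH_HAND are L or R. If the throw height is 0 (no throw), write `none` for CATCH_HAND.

Answer: R 8 R

Derivation:
Beat 7: 7 mod 2 = 1, so hand = R
Throw height = pattern[7 mod 4] = pattern[3] = 8
Lands at beat 7+8=15, 15 mod 2 = 1, so catch hand = R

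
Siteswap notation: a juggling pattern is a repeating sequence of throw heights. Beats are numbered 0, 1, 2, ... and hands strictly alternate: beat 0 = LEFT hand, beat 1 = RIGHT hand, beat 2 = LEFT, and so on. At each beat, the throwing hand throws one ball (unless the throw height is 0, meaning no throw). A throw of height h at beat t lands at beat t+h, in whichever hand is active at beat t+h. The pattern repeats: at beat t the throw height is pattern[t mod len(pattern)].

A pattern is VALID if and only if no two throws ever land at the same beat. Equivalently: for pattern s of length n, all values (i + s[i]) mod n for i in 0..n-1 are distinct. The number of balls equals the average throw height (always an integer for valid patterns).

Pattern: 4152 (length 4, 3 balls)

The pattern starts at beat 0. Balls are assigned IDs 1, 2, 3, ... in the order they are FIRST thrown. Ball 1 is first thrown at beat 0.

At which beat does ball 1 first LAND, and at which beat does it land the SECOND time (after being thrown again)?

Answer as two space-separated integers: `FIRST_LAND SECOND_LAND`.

Beat 0 (L): throw ball1 h=4 -> lands@4:L; in-air after throw: [b1@4:L]
Beat 1 (R): throw ball2 h=1 -> lands@2:L; in-air after throw: [b2@2:L b1@4:L]
Beat 2 (L): throw ball2 h=5 -> lands@7:R; in-air after throw: [b1@4:L b2@7:R]
Beat 3 (R): throw ball3 h=2 -> lands@5:R; in-air after throw: [b1@4:L b3@5:R b2@7:R]
Beat 4 (L): throw ball1 h=4 -> lands@8:L; in-air after throw: [b3@5:R b2@7:R b1@8:L]
Beat 5 (R): throw ball3 h=1 -> lands@6:L; in-air after throw: [b3@6:L b2@7:R b1@8:L]
Beat 6 (L): throw ball3 h=5 -> lands@11:R; in-air after throw: [b2@7:R b1@8:L b3@11:R]
Beat 7 (R): throw ball2 h=2 -> lands@9:R; in-air after throw: [b1@8:L b2@9:R b3@11:R]
Beat 8 (L): throw ball1 h=4 -> lands@12:L; in-air after throw: [b2@9:R b3@11:R b1@12:L]
Ball 1: thrown@0 h=4 -> first land @4; rethrown@4 h=4 -> second land @8

Answer: 4 8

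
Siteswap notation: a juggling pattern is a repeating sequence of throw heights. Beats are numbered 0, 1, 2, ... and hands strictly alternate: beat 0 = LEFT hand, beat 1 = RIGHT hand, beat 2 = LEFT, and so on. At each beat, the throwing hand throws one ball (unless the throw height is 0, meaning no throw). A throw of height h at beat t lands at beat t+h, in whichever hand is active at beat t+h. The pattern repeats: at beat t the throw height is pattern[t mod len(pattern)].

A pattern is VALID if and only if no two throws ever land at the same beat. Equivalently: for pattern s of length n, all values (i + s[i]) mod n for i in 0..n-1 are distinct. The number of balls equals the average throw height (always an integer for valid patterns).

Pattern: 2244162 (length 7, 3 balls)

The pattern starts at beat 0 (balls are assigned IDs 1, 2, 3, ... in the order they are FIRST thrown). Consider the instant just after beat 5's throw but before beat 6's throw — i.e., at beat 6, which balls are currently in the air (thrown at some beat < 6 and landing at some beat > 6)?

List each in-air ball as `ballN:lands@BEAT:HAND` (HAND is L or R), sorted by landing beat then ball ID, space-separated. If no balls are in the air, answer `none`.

Answer: ball2:lands@7:R ball3:lands@11:R

Derivation:
Beat 0 (L): throw ball1 h=2 -> lands@2:L; in-air after throw: [b1@2:L]
Beat 1 (R): throw ball2 h=2 -> lands@3:R; in-air after throw: [b1@2:L b2@3:R]
Beat 2 (L): throw ball1 h=4 -> lands@6:L; in-air after throw: [b2@3:R b1@6:L]
Beat 3 (R): throw ball2 h=4 -> lands@7:R; in-air after throw: [b1@6:L b2@7:R]
Beat 4 (L): throw ball3 h=1 -> lands@5:R; in-air after throw: [b3@5:R b1@6:L b2@7:R]
Beat 5 (R): throw ball3 h=6 -> lands@11:R; in-air after throw: [b1@6:L b2@7:R b3@11:R]
Beat 6 (L): throw ball1 h=2 -> lands@8:L; in-air after throw: [b2@7:R b1@8:L b3@11:R]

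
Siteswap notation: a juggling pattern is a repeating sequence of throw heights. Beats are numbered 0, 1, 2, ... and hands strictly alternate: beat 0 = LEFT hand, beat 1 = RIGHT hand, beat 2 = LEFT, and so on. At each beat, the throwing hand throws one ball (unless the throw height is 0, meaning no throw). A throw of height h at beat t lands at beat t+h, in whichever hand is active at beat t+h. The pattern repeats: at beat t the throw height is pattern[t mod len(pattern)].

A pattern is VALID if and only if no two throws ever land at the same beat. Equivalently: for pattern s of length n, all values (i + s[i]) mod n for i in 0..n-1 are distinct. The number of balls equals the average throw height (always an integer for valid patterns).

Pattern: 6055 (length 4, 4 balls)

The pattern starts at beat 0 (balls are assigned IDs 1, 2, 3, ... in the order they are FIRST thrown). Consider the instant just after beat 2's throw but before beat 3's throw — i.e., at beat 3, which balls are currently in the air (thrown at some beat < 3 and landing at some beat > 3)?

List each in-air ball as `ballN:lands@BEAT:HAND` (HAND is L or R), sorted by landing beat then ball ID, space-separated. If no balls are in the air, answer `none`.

Answer: ball1:lands@6:L ball2:lands@7:R

Derivation:
Beat 0 (L): throw ball1 h=6 -> lands@6:L; in-air after throw: [b1@6:L]
Beat 2 (L): throw ball2 h=5 -> lands@7:R; in-air after throw: [b1@6:L b2@7:R]
Beat 3 (R): throw ball3 h=5 -> lands@8:L; in-air after throw: [b1@6:L b2@7:R b3@8:L]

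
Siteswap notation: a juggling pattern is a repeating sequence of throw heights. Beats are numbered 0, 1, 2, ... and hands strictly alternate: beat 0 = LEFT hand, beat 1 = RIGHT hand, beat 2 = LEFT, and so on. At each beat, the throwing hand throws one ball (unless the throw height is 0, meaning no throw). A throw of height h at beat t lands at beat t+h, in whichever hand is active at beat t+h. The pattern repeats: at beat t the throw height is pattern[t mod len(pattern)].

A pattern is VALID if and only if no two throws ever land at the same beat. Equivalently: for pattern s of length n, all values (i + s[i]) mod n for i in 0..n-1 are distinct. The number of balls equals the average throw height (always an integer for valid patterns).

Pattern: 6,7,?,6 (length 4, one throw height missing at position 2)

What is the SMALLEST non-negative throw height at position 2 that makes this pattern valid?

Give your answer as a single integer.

i=0: (0 + 6) mod 4 = 2
i=1: (1 + 7) mod 4 = 0
i=2: s[i]=? (unknown)
i=3: (3 + 6) mod 4 = 1
Known residues: [0, 1, 2]; need a permutation of 0..3, so missing residue r = 3
Need (2 + s) mod 4 = 3; smallest s = (3 - 2) mod 4 = 1

Answer: 1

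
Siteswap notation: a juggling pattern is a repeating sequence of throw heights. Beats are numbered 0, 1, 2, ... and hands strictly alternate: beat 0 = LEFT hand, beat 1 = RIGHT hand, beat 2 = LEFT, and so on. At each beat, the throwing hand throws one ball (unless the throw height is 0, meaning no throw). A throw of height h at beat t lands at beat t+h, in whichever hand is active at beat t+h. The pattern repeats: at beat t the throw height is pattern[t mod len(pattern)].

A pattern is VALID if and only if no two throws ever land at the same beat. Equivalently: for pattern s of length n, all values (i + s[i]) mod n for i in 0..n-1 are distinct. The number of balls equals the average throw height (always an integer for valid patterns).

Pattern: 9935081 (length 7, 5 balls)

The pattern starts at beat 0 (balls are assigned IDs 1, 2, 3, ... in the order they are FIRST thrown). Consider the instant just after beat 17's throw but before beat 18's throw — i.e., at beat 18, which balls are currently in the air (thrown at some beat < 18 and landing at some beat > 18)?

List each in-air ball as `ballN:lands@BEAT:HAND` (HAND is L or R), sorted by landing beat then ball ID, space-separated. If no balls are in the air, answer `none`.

Beat 0 (L): throw ball1 h=9 -> lands@9:R; in-air after throw: [b1@9:R]
Beat 1 (R): throw ball2 h=9 -> lands@10:L; in-air after throw: [b1@9:R b2@10:L]
Beat 2 (L): throw ball3 h=3 -> lands@5:R; in-air after throw: [b3@5:R b1@9:R b2@10:L]
Beat 3 (R): throw ball4 h=5 -> lands@8:L; in-air after throw: [b3@5:R b4@8:L b1@9:R b2@10:L]
Beat 5 (R): throw ball3 h=8 -> lands@13:R; in-air after throw: [b4@8:L b1@9:R b2@10:L b3@13:R]
Beat 6 (L): throw ball5 h=1 -> lands@7:R; in-air after throw: [b5@7:R b4@8:L b1@9:R b2@10:L b3@13:R]
Beat 7 (R): throw ball5 h=9 -> lands@16:L; in-air after throw: [b4@8:L b1@9:R b2@10:L b3@13:R b5@16:L]
Beat 8 (L): throw ball4 h=9 -> lands@17:R; in-air after throw: [b1@9:R b2@10:L b3@13:R b5@16:L b4@17:R]
Beat 9 (R): throw ball1 h=3 -> lands@12:L; in-air after throw: [b2@10:L b1@12:L b3@13:R b5@16:L b4@17:R]
Beat 10 (L): throw ball2 h=5 -> lands@15:R; in-air after throw: [b1@12:L b3@13:R b2@15:R b5@16:L b4@17:R]
Beat 12 (L): throw ball1 h=8 -> lands@20:L; in-air after throw: [b3@13:R b2@15:R b5@16:L b4@17:R b1@20:L]
Beat 13 (R): throw ball3 h=1 -> lands@14:L; in-air after throw: [b3@14:L b2@15:R b5@16:L b4@17:R b1@20:L]
Beat 14 (L): throw ball3 h=9 -> lands@23:R; in-air after throw: [b2@15:R b5@16:L b4@17:R b1@20:L b3@23:R]
Beat 15 (R): throw ball2 h=9 -> lands@24:L; in-air after throw: [b5@16:L b4@17:R b1@20:L b3@23:R b2@24:L]
Beat 16 (L): throw ball5 h=3 -> lands@19:R; in-air after throw: [b4@17:R b5@19:R b1@20:L b3@23:R b2@24:L]
Beat 17 (R): throw ball4 h=5 -> lands@22:L; in-air after throw: [b5@19:R b1@20:L b4@22:L b3@23:R b2@24:L]

Answer: ball5:lands@19:R ball1:lands@20:L ball4:lands@22:L ball3:lands@23:R ball2:lands@24:L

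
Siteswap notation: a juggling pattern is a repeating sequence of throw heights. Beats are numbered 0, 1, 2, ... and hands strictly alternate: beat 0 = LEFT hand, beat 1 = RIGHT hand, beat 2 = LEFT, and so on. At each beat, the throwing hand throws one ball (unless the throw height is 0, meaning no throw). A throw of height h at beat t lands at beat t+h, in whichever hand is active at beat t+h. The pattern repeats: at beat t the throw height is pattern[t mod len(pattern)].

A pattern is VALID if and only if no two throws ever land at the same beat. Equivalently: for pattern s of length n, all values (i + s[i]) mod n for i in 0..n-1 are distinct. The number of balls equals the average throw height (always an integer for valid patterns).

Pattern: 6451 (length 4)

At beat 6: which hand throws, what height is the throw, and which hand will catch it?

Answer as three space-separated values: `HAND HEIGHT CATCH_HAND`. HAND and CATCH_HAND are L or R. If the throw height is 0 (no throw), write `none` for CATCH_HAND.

Answer: L 5 R

Derivation:
Beat 6: 6 mod 2 = 0, so hand = L
Throw height = pattern[6 mod 4] = pattern[2] = 5
Lands at beat 6+5=11, 11 mod 2 = 1, so catch hand = R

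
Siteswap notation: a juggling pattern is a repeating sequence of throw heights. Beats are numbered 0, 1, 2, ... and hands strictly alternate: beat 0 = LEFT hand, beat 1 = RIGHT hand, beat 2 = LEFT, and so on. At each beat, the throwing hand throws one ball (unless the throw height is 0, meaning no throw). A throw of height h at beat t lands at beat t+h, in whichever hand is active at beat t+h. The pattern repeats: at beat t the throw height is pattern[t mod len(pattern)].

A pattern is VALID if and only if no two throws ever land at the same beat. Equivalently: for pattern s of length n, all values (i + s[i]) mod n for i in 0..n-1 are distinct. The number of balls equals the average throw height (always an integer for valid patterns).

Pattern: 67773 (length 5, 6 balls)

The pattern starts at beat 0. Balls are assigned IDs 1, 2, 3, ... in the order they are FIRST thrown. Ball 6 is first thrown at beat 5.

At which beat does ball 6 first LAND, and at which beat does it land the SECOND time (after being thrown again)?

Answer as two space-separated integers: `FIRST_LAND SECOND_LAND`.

Answer: 11 18

Derivation:
Beat 0 (L): throw ball1 h=6 -> lands@6:L; in-air after throw: [b1@6:L]
Beat 1 (R): throw ball2 h=7 -> lands@8:L; in-air after throw: [b1@6:L b2@8:L]
Beat 2 (L): throw ball3 h=7 -> lands@9:R; in-air after throw: [b1@6:L b2@8:L b3@9:R]
Beat 3 (R): throw ball4 h=7 -> lands@10:L; in-air after throw: [b1@6:L b2@8:L b3@9:R b4@10:L]
Beat 4 (L): throw ball5 h=3 -> lands@7:R; in-air after throw: [b1@6:L b5@7:R b2@8:L b3@9:R b4@10:L]
Beat 5 (R): throw ball6 h=6 -> lands@11:R; in-air after throw: [b1@6:L b5@7:R b2@8:L b3@9:R b4@10:L b6@11:R]
Beat 6 (L): throw ball1 h=7 -> lands@13:R; in-air after throw: [b5@7:R b2@8:L b3@9:R b4@10:L b6@11:R b1@13:R]
Beat 7 (R): throw ball5 h=7 -> lands@14:L; in-air after throw: [b2@8:L b3@9:R b4@10:L b6@11:R b1@13:R b5@14:L]
Beat 8 (L): throw ball2 h=7 -> lands@15:R; in-air after throw: [b3@9:R b4@10:L b6@11:R b1@13:R b5@14:L b2@15:R]
Beat 9 (R): throw ball3 h=3 -> lands@12:L; in-air after throw: [b4@10:L b6@11:R b3@12:L b1@13:R b5@14:L b2@15:R]
Beat 10 (L): throw ball4 h=6 -> lands@16:L; in-air after throw: [b6@11:R b3@12:L b1@13:R b5@14:L b2@15:R b4@16:L]
Beat 11 (R): throw ball6 h=7 -> lands@18:L; in-air after throw: [b3@12:L b1@13:R b5@14:L b2@15:R b4@16:L b6@18:L]
Beat 12 (L): throw ball3 h=7 -> lands@19:R; in-air after throw: [b1@13:R b5@14:L b2@15:R b4@16:L b6@18:L b3@19:R]
Ball 6: thrown@5 h=6 -> first land @11; rethrown@11 h=7 -> second land @18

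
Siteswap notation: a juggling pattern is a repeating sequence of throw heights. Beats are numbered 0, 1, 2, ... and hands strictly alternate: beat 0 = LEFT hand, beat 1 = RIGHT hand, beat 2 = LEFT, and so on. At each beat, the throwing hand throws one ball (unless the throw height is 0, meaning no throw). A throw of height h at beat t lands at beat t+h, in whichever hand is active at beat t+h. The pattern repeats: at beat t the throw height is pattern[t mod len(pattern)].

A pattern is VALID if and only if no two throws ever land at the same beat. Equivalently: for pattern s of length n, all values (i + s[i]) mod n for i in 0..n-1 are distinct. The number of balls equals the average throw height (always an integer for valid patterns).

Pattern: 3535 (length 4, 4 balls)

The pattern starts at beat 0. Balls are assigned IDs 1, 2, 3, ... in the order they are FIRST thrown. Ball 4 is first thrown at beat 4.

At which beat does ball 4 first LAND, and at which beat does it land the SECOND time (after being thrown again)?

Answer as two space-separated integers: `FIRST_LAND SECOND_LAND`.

Answer: 7 12

Derivation:
Beat 0 (L): throw ball1 h=3 -> lands@3:R; in-air after throw: [b1@3:R]
Beat 1 (R): throw ball2 h=5 -> lands@6:L; in-air after throw: [b1@3:R b2@6:L]
Beat 2 (L): throw ball3 h=3 -> lands@5:R; in-air after throw: [b1@3:R b3@5:R b2@6:L]
Beat 3 (R): throw ball1 h=5 -> lands@8:L; in-air after throw: [b3@5:R b2@6:L b1@8:L]
Beat 4 (L): throw ball4 h=3 -> lands@7:R; in-air after throw: [b3@5:R b2@6:L b4@7:R b1@8:L]
Beat 5 (R): throw ball3 h=5 -> lands@10:L; in-air after throw: [b2@6:L b4@7:R b1@8:L b3@10:L]
Beat 6 (L): throw ball2 h=3 -> lands@9:R; in-air after throw: [b4@7:R b1@8:L b2@9:R b3@10:L]
Beat 7 (R): throw ball4 h=5 -> lands@12:L; in-air after throw: [b1@8:L b2@9:R b3@10:L b4@12:L]
Beat 8 (L): throw ball1 h=3 -> lands@11:R; in-air after throw: [b2@9:R b3@10:L b1@11:R b4@12:L]
Beat 9 (R): throw ball2 h=5 -> lands@14:L; in-air after throw: [b3@10:L b1@11:R b4@12:L b2@14:L]
Beat 10 (L): throw ball3 h=3 -> lands@13:R; in-air after throw: [b1@11:R b4@12:L b3@13:R b2@14:L]
Beat 11 (R): throw ball1 h=5 -> lands@16:L; in-air after throw: [b4@12:L b3@13:R b2@14:L b1@16:L]
Beat 12 (L): throw ball4 h=3 -> lands@15:R; in-air after throw: [b3@13:R b2@14:L b4@15:R b1@16:L]
Ball 4: thrown@4 h=3 -> first land @7; rethrown@7 h=5 -> second land @12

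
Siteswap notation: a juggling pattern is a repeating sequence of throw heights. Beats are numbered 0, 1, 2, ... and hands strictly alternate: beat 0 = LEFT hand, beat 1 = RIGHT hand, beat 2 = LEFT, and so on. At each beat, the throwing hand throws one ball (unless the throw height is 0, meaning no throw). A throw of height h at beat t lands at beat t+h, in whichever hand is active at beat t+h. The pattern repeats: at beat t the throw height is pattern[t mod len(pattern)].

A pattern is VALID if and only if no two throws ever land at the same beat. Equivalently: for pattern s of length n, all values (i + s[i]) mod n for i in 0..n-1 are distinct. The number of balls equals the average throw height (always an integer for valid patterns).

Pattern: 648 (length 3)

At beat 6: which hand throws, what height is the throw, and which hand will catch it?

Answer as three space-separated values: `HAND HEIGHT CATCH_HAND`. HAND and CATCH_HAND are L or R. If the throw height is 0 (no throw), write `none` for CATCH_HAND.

Answer: L 6 L

Derivation:
Beat 6: 6 mod 2 = 0, so hand = L
Throw height = pattern[6 mod 3] = pattern[0] = 6
Lands at beat 6+6=12, 12 mod 2 = 0, so catch hand = L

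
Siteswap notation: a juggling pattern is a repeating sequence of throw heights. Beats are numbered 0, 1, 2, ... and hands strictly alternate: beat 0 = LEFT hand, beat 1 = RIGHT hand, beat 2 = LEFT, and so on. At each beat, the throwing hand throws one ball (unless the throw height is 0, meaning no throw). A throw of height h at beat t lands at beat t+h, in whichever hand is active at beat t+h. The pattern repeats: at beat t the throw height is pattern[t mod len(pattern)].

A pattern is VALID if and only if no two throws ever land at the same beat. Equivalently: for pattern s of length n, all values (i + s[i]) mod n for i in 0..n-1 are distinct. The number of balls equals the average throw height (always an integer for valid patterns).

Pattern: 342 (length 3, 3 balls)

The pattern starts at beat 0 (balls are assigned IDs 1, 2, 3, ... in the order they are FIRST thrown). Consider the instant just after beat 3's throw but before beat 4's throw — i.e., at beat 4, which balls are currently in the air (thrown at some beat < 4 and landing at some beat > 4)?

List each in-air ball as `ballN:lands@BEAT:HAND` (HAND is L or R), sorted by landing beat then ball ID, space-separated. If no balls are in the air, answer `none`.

Beat 0 (L): throw ball1 h=3 -> lands@3:R; in-air after throw: [b1@3:R]
Beat 1 (R): throw ball2 h=4 -> lands@5:R; in-air after throw: [b1@3:R b2@5:R]
Beat 2 (L): throw ball3 h=2 -> lands@4:L; in-air after throw: [b1@3:R b3@4:L b2@5:R]
Beat 3 (R): throw ball1 h=3 -> lands@6:L; in-air after throw: [b3@4:L b2@5:R b1@6:L]
Beat 4 (L): throw ball3 h=4 -> lands@8:L; in-air after throw: [b2@5:R b1@6:L b3@8:L]

Answer: ball2:lands@5:R ball1:lands@6:L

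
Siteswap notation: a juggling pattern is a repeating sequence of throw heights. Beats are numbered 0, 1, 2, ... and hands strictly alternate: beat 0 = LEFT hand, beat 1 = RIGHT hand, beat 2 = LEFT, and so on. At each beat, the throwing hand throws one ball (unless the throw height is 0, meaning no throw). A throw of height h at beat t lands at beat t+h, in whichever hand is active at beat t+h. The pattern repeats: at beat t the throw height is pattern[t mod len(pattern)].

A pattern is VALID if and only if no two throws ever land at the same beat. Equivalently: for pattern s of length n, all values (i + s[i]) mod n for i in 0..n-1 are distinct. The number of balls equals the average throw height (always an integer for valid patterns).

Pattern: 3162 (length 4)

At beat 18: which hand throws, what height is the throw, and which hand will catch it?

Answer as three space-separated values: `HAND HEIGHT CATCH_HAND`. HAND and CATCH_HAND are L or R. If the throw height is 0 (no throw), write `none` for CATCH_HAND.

Answer: L 6 L

Derivation:
Beat 18: 18 mod 2 = 0, so hand = L
Throw height = pattern[18 mod 4] = pattern[2] = 6
Lands at beat 18+6=24, 24 mod 2 = 0, so catch hand = L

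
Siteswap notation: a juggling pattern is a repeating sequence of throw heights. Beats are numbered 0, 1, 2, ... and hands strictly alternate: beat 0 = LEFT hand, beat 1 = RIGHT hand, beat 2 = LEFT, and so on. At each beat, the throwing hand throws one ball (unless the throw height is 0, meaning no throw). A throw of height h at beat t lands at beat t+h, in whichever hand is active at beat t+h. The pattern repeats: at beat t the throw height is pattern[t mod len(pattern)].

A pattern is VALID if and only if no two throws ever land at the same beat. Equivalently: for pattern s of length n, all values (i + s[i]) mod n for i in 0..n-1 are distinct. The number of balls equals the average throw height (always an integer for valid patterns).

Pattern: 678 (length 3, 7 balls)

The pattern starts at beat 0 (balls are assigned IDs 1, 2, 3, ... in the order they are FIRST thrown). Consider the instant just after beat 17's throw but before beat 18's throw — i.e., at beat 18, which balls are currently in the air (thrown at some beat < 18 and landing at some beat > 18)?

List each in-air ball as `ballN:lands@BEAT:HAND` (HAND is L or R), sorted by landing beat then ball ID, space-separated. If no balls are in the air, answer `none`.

Beat 0 (L): throw ball1 h=6 -> lands@6:L; in-air after throw: [b1@6:L]
Beat 1 (R): throw ball2 h=7 -> lands@8:L; in-air after throw: [b1@6:L b2@8:L]
Beat 2 (L): throw ball3 h=8 -> lands@10:L; in-air after throw: [b1@6:L b2@8:L b3@10:L]
Beat 3 (R): throw ball4 h=6 -> lands@9:R; in-air after throw: [b1@6:L b2@8:L b4@9:R b3@10:L]
Beat 4 (L): throw ball5 h=7 -> lands@11:R; in-air after throw: [b1@6:L b2@8:L b4@9:R b3@10:L b5@11:R]
Beat 5 (R): throw ball6 h=8 -> lands@13:R; in-air after throw: [b1@6:L b2@8:L b4@9:R b3@10:L b5@11:R b6@13:R]
Beat 6 (L): throw ball1 h=6 -> lands@12:L; in-air after throw: [b2@8:L b4@9:R b3@10:L b5@11:R b1@12:L b6@13:R]
Beat 7 (R): throw ball7 h=7 -> lands@14:L; in-air after throw: [b2@8:L b4@9:R b3@10:L b5@11:R b1@12:L b6@13:R b7@14:L]
Beat 8 (L): throw ball2 h=8 -> lands@16:L; in-air after throw: [b4@9:R b3@10:L b5@11:R b1@12:L b6@13:R b7@14:L b2@16:L]
Beat 9 (R): throw ball4 h=6 -> lands@15:R; in-air after throw: [b3@10:L b5@11:R b1@12:L b6@13:R b7@14:L b4@15:R b2@16:L]
Beat 10 (L): throw ball3 h=7 -> lands@17:R; in-air after throw: [b5@11:R b1@12:L b6@13:R b7@14:L b4@15:R b2@16:L b3@17:R]
Beat 11 (R): throw ball5 h=8 -> lands@19:R; in-air after throw: [b1@12:L b6@13:R b7@14:L b4@15:R b2@16:L b3@17:R b5@19:R]
Beat 12 (L): throw ball1 h=6 -> lands@18:L; in-air after throw: [b6@13:R b7@14:L b4@15:R b2@16:L b3@17:R b1@18:L b5@19:R]
Beat 13 (R): throw ball6 h=7 -> lands@20:L; in-air after throw: [b7@14:L b4@15:R b2@16:L b3@17:R b1@18:L b5@19:R b6@20:L]
Beat 14 (L): throw ball7 h=8 -> lands@22:L; in-air after throw: [b4@15:R b2@16:L b3@17:R b1@18:L b5@19:R b6@20:L b7@22:L]
Beat 15 (R): throw ball4 h=6 -> lands@21:R; in-air after throw: [b2@16:L b3@17:R b1@18:L b5@19:R b6@20:L b4@21:R b7@22:L]
Beat 16 (L): throw ball2 h=7 -> lands@23:R; in-air after throw: [b3@17:R b1@18:L b5@19:R b6@20:L b4@21:R b7@22:L b2@23:R]
Beat 17 (R): throw ball3 h=8 -> lands@25:R; in-air after throw: [b1@18:L b5@19:R b6@20:L b4@21:R b7@22:L b2@23:R b3@25:R]
Beat 18 (L): throw ball1 h=6 -> lands@24:L; in-air after throw: [b5@19:R b6@20:L b4@21:R b7@22:L b2@23:R b1@24:L b3@25:R]

Answer: ball5:lands@19:R ball6:lands@20:L ball4:lands@21:R ball7:lands@22:L ball2:lands@23:R ball3:lands@25:R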